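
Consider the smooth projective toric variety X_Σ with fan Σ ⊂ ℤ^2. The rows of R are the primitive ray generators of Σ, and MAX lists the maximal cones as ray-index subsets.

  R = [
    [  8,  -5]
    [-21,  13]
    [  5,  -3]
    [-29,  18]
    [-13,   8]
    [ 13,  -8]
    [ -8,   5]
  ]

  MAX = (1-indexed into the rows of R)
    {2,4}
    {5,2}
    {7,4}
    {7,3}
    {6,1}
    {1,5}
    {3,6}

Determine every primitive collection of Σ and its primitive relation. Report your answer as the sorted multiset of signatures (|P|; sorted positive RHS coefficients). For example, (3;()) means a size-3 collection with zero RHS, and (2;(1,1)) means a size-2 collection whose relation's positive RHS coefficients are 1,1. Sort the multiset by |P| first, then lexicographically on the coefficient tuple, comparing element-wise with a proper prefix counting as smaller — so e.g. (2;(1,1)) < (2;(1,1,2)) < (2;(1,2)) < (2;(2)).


14 minimal non-faces of Δ(Σ) (on 7 rays):

  {1,7}:  v_{1} + v_{7} = 0  ⇒ sig = (2;())
  {5,6}:  v_{5} + v_{6} = 0  ⇒ sig = (2;())
  {1,2}:  v_{1} + v_{2} = v_{5}  ⇒ sig = (2;(1))
  {1,3}:  v_{1} + v_{3} = v_{6}  ⇒ sig = (2;(1))
  {1,4}:  v_{1} + v_{4} = v_{2}  ⇒ sig = (2;(1))
  {2,6}:  v_{2} + v_{6} = v_{7}  ⇒ sig = (2;(1))
  {2,7}:  v_{2} + v_{7} = v_{4}  ⇒ sig = (2;(1))
  {3,5}:  v_{3} + v_{5} = v_{7}  ⇒ sig = (2;(1))
  {5,7}:  v_{5} + v_{7} = v_{2}  ⇒ sig = (2;(1))
  {6,7}:  v_{6} + v_{7} = v_{3}  ⇒ sig = (2;(1))
  {2,3}:  v_{2} + v_{3} = 2·v_{7}  ⇒ sig = (2;(2))
  {4,5}:  v_{4} + v_{5} = 2·v_{2}  ⇒ sig = (2;(2))
  {4,6}:  v_{4} + v_{6} = 2·v_{7}  ⇒ sig = (2;(2))
  {3,4}:  v_{3} + v_{4} = 3·v_{7}  ⇒ sig = (2;(3))

Signatures (|P|; sorted positive RHS coefficients), sorted:
{ (2;()) ×2,  (2;(1)) ×8,  (2;(2)) ×3,  (2;(3)) }


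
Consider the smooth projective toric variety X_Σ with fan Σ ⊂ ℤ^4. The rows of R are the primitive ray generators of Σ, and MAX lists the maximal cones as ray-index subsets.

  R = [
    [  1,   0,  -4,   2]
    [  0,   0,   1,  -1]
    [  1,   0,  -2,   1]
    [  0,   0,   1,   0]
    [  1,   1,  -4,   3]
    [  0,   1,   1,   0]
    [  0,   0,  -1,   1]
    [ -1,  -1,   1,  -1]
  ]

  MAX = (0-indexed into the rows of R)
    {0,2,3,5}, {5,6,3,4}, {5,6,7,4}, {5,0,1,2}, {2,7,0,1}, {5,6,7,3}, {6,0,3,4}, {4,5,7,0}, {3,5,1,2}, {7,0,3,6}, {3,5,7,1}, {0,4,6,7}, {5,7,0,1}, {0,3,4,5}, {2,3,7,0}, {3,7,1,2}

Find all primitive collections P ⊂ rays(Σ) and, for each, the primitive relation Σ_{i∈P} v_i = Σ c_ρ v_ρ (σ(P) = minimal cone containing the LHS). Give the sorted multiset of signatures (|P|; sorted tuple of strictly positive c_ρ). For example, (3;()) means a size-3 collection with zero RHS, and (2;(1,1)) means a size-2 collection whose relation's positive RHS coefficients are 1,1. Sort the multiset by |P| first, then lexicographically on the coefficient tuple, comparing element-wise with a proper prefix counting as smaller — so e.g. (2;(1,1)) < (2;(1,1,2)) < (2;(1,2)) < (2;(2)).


9 collections generate NE(X_Σ); each relation:

  {1,6}:  v_{1} + v_{6} = 0  →  sig = (2;())
  {1,4}:  v_{1} + v_{4} = v_{0} + v_{5}  →  sig = (2;(1,1))
  {2,6}:  v_{2} + v_{6} = v_{0} + v_{3}  →  sig = (2;(1,1))
  {2,4}:  v_{2} + v_{4} = 2·v_{0} + v_{3} + v_{5}  →  sig = (2;(1,1,2))
  {2,5,7}:  v_{2} + v_{5} + v_{7} = 0  →  sig = (3;())
  {0,1,3}:  v_{0} + v_{1} + v_{3} = v_{2}  →  sig = (3;(1))
  {0,5,6}:  v_{0} + v_{5} + v_{6} = v_{4}  →  sig = (3;(1))
  {3,4,7}:  v_{3} + v_{4} + v_{7} = 2·v_{6}  →  sig = (3;(2))
  {0,3,5,7}:  v_{0} + v_{3} + v_{5} + v_{7} = v_{6}  →  sig = (4;(1))

Sorted signature multiset PRS(X):
    (2;())
    (2;(1,1))
    (2;(1,1))
    (2;(1,1,2))
    (3;())
    (3;(1))
    (3;(1))
    (3;(2))
    (4;(1))


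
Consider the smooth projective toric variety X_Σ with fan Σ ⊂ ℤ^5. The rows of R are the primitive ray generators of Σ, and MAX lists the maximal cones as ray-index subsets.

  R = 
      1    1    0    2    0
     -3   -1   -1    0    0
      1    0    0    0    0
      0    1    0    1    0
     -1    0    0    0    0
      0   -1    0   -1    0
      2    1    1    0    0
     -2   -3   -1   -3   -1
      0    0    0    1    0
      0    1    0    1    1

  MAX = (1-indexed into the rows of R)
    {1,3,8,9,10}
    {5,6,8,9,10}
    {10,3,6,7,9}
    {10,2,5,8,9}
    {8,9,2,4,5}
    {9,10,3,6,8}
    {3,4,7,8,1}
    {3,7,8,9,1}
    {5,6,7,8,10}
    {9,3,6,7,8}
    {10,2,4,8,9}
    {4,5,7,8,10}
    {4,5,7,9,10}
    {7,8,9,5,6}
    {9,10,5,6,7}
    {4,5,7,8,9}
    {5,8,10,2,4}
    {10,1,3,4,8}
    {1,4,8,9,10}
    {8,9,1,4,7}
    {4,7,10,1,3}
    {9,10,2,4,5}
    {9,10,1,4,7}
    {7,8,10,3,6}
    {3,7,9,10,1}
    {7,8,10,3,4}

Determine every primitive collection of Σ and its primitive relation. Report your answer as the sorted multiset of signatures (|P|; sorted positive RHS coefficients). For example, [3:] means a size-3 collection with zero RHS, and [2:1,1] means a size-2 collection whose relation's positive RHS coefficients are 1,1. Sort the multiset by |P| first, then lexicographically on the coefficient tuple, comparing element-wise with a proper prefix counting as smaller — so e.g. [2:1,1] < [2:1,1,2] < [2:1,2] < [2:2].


12 minimal non-faces of Δ(Σ) (on 10 rays):

  {3,5}:  v_{3} + v_{5} = 0 — sig = [2:]
  {4,6}:  v_{4} + v_{6} = 0 — sig = [2:]
  {2,7}:  v_{2} + v_{7} = v_{5} — sig = [2:1]
  {1,5}:  v_{1} + v_{5} = v_{4} + v_{9} — sig = [2:1,1]
  {1,6}:  v_{1} + v_{6} = v_{3} + v_{9} — sig = [2:1,1]
  {2,3}:  v_{2} + v_{3} = v_{4} + v_{8} + v_{9} + v_{10} — sig = [2:1,1,1,1]
  {2,6}:  v_{2} + v_{6} = v_{5} + v_{8} + v_{9} + v_{10} — sig = [2:1,1,1,1]
  {1,2}:  v_{1} + v_{2} = 2·v_{4} + v_{8} + 2·v_{9} + v_{10} — sig = [2:1,1,2,2]
  {3,4,9}:  v_{3} + v_{4} + v_{9} = v_{1} — sig = [3:1]
  {1,7,8,10}:  v_{1} + v_{7} + v_{8} + v_{10} = v_{3} — sig = [4:1]
  {7,8,9,10}:  v_{7} + v_{8} + v_{9} + v_{10} = v_{6} — sig = [4:1]
  {4,5,8,9,10}:  v_{4} + v_{5} + v_{8} + v_{9} + v_{10} = v_{2} — sig = [5:1]

so the primitive-relation signature multiset is
    |P|=2: 8 collections, coeffs (), (), (1), (1,1), (1,1), (1,1,1,1), (1,1,1,1), (1,1,2,2)
    |P|=3: 1 collection, coeffs (1)
    |P|=4: 2 collections, coeffs (1), (1)
    |P|=5: 1 collection, coeffs (1)


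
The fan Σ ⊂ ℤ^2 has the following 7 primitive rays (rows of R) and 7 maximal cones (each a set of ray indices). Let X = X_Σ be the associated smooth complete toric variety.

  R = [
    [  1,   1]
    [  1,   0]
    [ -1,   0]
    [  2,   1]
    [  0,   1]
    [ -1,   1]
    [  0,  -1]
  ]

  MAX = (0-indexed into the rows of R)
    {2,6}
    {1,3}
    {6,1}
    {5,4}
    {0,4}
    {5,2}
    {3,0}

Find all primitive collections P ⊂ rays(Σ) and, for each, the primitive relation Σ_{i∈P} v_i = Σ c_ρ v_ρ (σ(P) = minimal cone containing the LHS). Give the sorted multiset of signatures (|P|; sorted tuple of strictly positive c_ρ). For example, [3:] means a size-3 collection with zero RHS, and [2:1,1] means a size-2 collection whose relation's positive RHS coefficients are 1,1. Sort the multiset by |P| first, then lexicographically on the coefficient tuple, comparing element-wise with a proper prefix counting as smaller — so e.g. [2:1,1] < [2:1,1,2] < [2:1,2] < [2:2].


Minimal non-faces — 14 found among 7 rays, 7 max cones:

  P={1,2}:  v_{1} + v_{2} = 0  ⟹  sig = [2:]
  P={4,6}:  v_{4} + v_{6} = 0  ⟹  sig = [2:]
  P={0,1}:  v_{0} + v_{1} = v_{3}  ⟹  sig = [2:1]
  P={0,2}:  v_{0} + v_{2} = v_{4}  ⟹  sig = [2:1]
  P={0,6}:  v_{0} + v_{6} = v_{1}  ⟹  sig = [2:1]
  P={1,4}:  v_{1} + v_{4} = v_{0}  ⟹  sig = [2:1]
  P={1,5}:  v_{1} + v_{5} = v_{4}  ⟹  sig = [2:1]
  P={2,3}:  v_{2} + v_{3} = v_{0}  ⟹  sig = [2:1]
  P={2,4}:  v_{2} + v_{4} = v_{5}  ⟹  sig = [2:1]
  P={5,6}:  v_{5} + v_{6} = v_{2}  ⟹  sig = [2:1]
  P={3,5}:  v_{3} + v_{5} = v_{0} + v_{4}  ⟹  sig = [2:1,1]
  P={0,5}:  v_{0} + v_{5} = 2·v_{4}  ⟹  sig = [2:2]
  P={3,4}:  v_{3} + v_{4} = 2·v_{0}  ⟹  sig = [2:2]
  P={3,6}:  v_{3} + v_{6} = 2·v_{1}  ⟹  sig = [2:2]

so the primitive-relation signature multiset is
{ [2:] ×2,  [2:1] ×8,  [2:1,1],  [2:2] ×3 }


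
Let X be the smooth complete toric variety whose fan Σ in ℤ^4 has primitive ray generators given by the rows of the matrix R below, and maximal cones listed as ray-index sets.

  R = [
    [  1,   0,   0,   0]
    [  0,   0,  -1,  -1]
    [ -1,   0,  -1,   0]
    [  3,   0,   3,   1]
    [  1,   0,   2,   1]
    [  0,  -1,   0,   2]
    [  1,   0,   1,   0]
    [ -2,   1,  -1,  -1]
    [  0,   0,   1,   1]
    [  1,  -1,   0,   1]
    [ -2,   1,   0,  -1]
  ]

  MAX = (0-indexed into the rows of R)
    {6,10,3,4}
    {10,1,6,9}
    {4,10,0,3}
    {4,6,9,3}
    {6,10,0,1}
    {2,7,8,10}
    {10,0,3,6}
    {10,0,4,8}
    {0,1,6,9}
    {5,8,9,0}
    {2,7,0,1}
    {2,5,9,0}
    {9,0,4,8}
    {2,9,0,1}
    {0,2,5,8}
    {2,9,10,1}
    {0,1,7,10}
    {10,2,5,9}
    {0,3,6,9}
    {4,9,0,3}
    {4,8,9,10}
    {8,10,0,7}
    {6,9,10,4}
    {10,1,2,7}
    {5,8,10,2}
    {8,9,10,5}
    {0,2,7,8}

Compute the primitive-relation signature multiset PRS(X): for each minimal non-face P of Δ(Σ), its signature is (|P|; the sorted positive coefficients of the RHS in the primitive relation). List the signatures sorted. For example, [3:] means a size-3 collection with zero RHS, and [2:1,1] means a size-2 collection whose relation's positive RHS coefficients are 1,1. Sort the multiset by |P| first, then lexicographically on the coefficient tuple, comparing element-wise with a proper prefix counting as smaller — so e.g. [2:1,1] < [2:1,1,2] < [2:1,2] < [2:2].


Minimal non-faces — 23 found among 11 rays, 27 max cones:

  {1,8}:  v_{1} + v_{8} = 0 — sig = [2:]
  {2,6}:  v_{2} + v_{6} = 0 — sig = [2:]
  {1,4}:  v_{1} + v_{4} = v_{6} — sig = [2:1]
  {2,4}:  v_{2} + v_{4} = v_{8} — sig = [2:1]
  {6,8}:  v_{6} + v_{8} = v_{4} — sig = [2:1]
  {7,9}:  v_{7} + v_{9} = v_{2} — sig = [2:1]
  {1,5}:  v_{1} + v_{5} = v_{2} + v_{9} — sig = [2:1,1]
  {2,3}:  v_{2} + v_{3} = v_{0} + v_{4} — sig = [2:1,1]
  {5,6}:  v_{5} + v_{6} = v_{8} + v_{9} — sig = [2:1,1]
  {6,7}:  v_{6} + v_{7} = v_{0} + v_{10} — sig = [2:1,1]
  {4,7}:  v_{4} + v_{7} = v_{0} + v_{8} + v_{10} — sig = [2:1,1,1]
  {3,5}:  v_{3} + v_{5} = v_{0} + v_{4} + v_{8} + v_{9} — sig = [2:1,1,1,1]
  {3,7}:  v_{3} + v_{7} = 2·v_{0} + v_{4} + v_{10} — sig = [2:1,1,2]
  {1,3}:  v_{1} + v_{3} = v_{0} + 2·v_{6} — sig = [2:1,2]
  {3,8}:  v_{3} + v_{8} = v_{0} + 2·v_{4} — sig = [2:1,2]
  {4,5}:  v_{4} + v_{5} = 2·v_{8} + v_{9} — sig = [2:1,2]
  {5,7}:  v_{5} + v_{7} = 2·v_{2} + v_{8} — sig = [2:1,2]
  {0,9,10}:  v_{0} + v_{9} + v_{10} = 0 — sig = [3:]
  {0,2,10}:  v_{0} + v_{2} + v_{10} = v_{7} — sig = [3:1]
  {0,4,6}:  v_{0} + v_{4} + v_{6} = v_{3} — sig = [3:1]
  {2,8,9}:  v_{2} + v_{8} + v_{9} = v_{5} — sig = [3:1]
  {0,5,10}:  v_{0} + v_{5} + v_{10} = v_{2} + v_{8} — sig = [3:1,1]
  {3,9,10}:  v_{3} + v_{9} + v_{10} = v_{4} + v_{6} — sig = [3:1,1]

Signatures (|P|; sorted positive RHS coefficients), sorted:
{ [2:] ×2,  [2:1] ×4,  [2:1,1] ×4,  [2:1,1,1],  [2:1,1,1,1],  [2:1,1,2],  [2:1,2] ×4,  [3:],  [3:1] ×3,  [3:1,1] ×2 }


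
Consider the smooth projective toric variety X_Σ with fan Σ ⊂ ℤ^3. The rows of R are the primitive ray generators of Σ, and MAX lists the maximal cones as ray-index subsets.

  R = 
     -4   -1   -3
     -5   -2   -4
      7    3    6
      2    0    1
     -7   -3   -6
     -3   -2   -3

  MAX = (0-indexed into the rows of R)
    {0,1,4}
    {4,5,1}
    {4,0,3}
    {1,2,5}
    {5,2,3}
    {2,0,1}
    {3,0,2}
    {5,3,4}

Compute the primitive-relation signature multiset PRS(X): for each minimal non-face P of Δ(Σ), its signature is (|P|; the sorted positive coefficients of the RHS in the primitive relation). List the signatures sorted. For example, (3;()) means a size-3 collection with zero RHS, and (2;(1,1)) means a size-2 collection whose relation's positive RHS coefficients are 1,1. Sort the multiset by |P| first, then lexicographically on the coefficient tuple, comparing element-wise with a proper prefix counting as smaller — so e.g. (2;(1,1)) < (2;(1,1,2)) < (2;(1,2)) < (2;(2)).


Primitive collections (3):

  P={2,4}:  v_{2} + v_{4} = 0  ⇒ sig = (2;())
  P={0,5}:  v_{0} + v_{5} = v_{4}  ⇒ sig = (2;(1))
  P={1,3}:  v_{1} + v_{3} = v_{5}  ⇒ sig = (2;(1))

so the primitive-relation signature multiset is
    |P|=2: 3 collections, coeffs (), (1), (1)


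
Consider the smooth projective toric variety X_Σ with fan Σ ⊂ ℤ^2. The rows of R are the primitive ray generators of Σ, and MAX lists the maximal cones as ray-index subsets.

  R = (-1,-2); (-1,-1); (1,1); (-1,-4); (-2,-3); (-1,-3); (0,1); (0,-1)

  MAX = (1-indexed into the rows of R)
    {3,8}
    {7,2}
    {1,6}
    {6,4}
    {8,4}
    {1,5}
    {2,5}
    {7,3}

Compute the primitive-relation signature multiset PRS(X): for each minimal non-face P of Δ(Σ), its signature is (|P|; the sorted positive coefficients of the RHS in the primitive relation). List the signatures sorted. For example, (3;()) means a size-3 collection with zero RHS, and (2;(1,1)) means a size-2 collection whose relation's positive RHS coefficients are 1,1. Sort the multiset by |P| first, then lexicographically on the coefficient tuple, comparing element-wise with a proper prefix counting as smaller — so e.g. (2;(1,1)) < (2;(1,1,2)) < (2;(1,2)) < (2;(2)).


Primitive collections (20):

  • {2,3}:  v_{2} + v_{3} = 0 ; sig = (2;())
  • {7,8}:  v_{7} + v_{8} = 0 ; sig = (2;())
  • {1,2}:  v_{1} + v_{2} = v_{5} ; sig = (2;(1))
  • {1,3}:  v_{1} + v_{3} = v_{8} ; sig = (2;(1))
  • {1,7}:  v_{1} + v_{7} = v_{2} ; sig = (2;(1))
  • {1,8}:  v_{1} + v_{8} = v_{6} ; sig = (2;(1))
  • {2,8}:  v_{2} + v_{8} = v_{1} ; sig = (2;(1))
  • {3,5}:  v_{3} + v_{5} = v_{1} ; sig = (2;(1))
  • {4,7}:  v_{4} + v_{7} = v_{6} ; sig = (2;(1))
  • {6,7}:  v_{6} + v_{7} = v_{1} ; sig = (2;(1))
  • {6,8}:  v_{6} + v_{8} = v_{4} ; sig = (2;(1))
  • {2,4}:  v_{2} + v_{4} = v_{1} + v_{6} ; sig = (2;(1,1))
  • {4,5}:  v_{4} + v_{5} = 2·v_{1} + v_{6} ; sig = (2;(1,2))
  • {1,4}:  v_{1} + v_{4} = 2·v_{6} ; sig = (2;(2))
  • {2,6}:  v_{2} + v_{6} = 2·v_{1} ; sig = (2;(2))
  • {3,6}:  v_{3} + v_{6} = 2·v_{8} ; sig = (2;(2))
  • {5,7}:  v_{5} + v_{7} = 2·v_{2} ; sig = (2;(2))
  • {5,8}:  v_{5} + v_{8} = 2·v_{1} ; sig = (2;(2))
  • {3,4}:  v_{3} + v_{4} = 3·v_{8} ; sig = (2;(3))
  • {5,6}:  v_{5} + v_{6} = 3·v_{1} ; sig = (2;(3))

Signatures (|P|; sorted positive RHS coefficients), sorted:
{ (2;()) ×2,  (2;(1)) ×9,  (2;(1,1)),  (2;(1,2)),  (2;(2)) ×5,  (2;(3)) ×2 }


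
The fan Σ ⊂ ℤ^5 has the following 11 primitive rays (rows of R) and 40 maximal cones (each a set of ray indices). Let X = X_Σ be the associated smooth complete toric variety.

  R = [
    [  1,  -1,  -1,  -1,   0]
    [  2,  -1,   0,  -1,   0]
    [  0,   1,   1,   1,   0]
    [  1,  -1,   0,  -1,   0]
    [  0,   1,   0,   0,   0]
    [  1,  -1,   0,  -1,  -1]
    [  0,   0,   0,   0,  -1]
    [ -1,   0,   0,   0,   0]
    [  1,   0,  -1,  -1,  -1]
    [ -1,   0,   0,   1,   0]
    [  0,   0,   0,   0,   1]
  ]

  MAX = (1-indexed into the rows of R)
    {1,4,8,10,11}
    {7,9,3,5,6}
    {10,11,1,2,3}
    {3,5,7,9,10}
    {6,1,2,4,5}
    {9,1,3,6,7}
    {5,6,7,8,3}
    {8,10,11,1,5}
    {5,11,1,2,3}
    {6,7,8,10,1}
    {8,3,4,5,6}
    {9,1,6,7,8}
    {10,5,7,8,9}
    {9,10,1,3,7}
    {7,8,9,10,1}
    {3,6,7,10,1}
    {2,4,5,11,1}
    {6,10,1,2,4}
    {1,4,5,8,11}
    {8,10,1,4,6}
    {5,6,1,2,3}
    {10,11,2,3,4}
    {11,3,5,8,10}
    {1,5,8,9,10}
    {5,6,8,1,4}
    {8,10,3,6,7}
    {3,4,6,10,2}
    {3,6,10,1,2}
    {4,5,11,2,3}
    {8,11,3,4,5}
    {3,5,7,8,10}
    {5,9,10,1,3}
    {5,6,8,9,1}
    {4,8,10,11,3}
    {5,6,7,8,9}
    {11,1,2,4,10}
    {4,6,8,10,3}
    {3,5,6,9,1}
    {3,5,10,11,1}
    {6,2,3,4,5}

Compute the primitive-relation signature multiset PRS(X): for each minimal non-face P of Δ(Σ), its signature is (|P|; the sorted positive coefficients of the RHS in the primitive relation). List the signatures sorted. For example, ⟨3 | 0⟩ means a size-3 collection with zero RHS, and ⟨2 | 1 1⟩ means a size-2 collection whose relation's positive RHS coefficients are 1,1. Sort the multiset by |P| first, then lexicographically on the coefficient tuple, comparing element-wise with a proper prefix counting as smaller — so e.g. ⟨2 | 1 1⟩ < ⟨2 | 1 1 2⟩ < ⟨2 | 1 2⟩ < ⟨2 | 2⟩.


The 16 primitive collections of Σ (r=11, n=5):

  P = {7,11}:  v_{7} + v_{11} = 0  →  sig = ⟨2 | 0⟩
  P = {2,8}:  v_{2} + v_{8} = v_{4}  →  sig = ⟨2 | 1⟩
  P = {4,7}:  v_{4} + v_{7} = v_{6}  →  sig = ⟨2 | 1⟩
  P = {6,11}:  v_{6} + v_{11} = v_{4}  →  sig = ⟨2 | 1⟩
  P = {9,11}:  v_{9} + v_{11} = v_{1} + v_{5}  →  sig = ⟨2 | 1 1⟩
  P = {2,7}:  v_{2} + v_{7} = v_{1} + v_{3} + v_{6}  →  sig = ⟨2 | 1 1 1⟩
  P = {4,9}:  v_{4} + v_{9} = v_{1} + v_{5} + v_{6}  →  sig = ⟨2 | 1 1 1⟩
  P = {2,9}:  v_{2} + v_{9} = 2·v_{1} + v_{3} + v_{5} + v_{6}  →  sig = ⟨2 | 1 1 1 2⟩
  P = {1,3,8}:  v_{1} + v_{3} + v_{8} = 0  →  sig = ⟨3 | 0⟩
  P = {4,5,10}:  v_{4} + v_{5} + v_{10} = 0  →  sig = ⟨3 | 0⟩
  P = {1,3,4}:  v_{1} + v_{3} + v_{4} = v_{2}  →  sig = ⟨3 | 1⟩
  P = {1,5,7}:  v_{1} + v_{5} + v_{7} = v_{9}  →  sig = ⟨3 | 1⟩
  P = {5,6,10}:  v_{5} + v_{6} + v_{10} = v_{7}  →  sig = ⟨3 | 1⟩
  P = {2,5,10}:  v_{2} + v_{5} + v_{10} = v_{1} + v_{3}  →  sig = ⟨3 | 1 1⟩
  P = {3,8,9}:  v_{3} + v_{8} + v_{9} = v_{5} + v_{7}  →  sig = ⟨3 | 1 1⟩
  P = {6,9,10}:  v_{6} + v_{9} + v_{10} = v_{1} + 2·v_{7}  →  sig = ⟨3 | 1 2⟩

Sorted signature multiset PRS(X):
    ⟨2 | 0⟩
    ⟨2 | 1⟩
    ⟨2 | 1⟩
    ⟨2 | 1⟩
    ⟨2 | 1 1⟩
    ⟨2 | 1 1 1⟩
    ⟨2 | 1 1 1⟩
    ⟨2 | 1 1 1 2⟩
    ⟨3 | 0⟩
    ⟨3 | 0⟩
    ⟨3 | 1⟩
    ⟨3 | 1⟩
    ⟨3 | 1⟩
    ⟨3 | 1 1⟩
    ⟨3 | 1 1⟩
    ⟨3 | 1 2⟩


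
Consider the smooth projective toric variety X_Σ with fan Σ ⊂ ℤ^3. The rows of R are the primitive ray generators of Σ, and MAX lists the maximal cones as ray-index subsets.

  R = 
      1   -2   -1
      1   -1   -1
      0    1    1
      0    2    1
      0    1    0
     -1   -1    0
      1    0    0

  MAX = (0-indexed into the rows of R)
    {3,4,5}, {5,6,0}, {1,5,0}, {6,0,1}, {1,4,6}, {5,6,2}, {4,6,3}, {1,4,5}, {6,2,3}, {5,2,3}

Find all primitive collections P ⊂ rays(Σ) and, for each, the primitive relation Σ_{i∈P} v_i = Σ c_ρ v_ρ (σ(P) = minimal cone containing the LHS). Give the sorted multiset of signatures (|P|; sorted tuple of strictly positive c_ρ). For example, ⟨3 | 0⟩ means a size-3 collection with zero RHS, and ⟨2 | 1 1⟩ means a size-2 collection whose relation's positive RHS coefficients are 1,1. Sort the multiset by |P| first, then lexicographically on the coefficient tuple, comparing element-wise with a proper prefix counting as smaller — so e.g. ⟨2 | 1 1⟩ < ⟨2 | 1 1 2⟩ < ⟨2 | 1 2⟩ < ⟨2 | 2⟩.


The 9 primitive collections of Σ (r=7, n=3):

  {0,3}:  v_{0} + v_{3} = v_{6} ; sig = ⟨2 | 1⟩
  {0,4}:  v_{0} + v_{4} = v_{1} ; sig = ⟨2 | 1⟩
  {1,2}:  v_{1} + v_{2} = v_{6} ; sig = ⟨2 | 1⟩
  {2,4}:  v_{2} + v_{4} = v_{3} ; sig = ⟨2 | 1⟩
  {1,3}:  v_{1} + v_{3} = v_{4} + v_{6} ; sig = ⟨2 | 1 1⟩
  {0,2}:  v_{0} + v_{2} = v_{5} + 2·v_{6} ; sig = ⟨2 | 1 2⟩
  {4,5,6}:  v_{4} + v_{5} + v_{6} = 0 ; sig = ⟨3 | 0⟩
  {1,5,6}:  v_{1} + v_{5} + v_{6} = v_{0} ; sig = ⟨3 | 1⟩
  {3,5,6}:  v_{3} + v_{5} + v_{6} = v_{2} ; sig = ⟨3 | 1⟩

Signatures (|P|; sorted positive RHS coefficients), sorted:
{ ⟨2 | 1⟩ ×4,  ⟨2 | 1 1⟩,  ⟨2 | 1 2⟩,  ⟨3 | 0⟩,  ⟨3 | 1⟩ ×2 }


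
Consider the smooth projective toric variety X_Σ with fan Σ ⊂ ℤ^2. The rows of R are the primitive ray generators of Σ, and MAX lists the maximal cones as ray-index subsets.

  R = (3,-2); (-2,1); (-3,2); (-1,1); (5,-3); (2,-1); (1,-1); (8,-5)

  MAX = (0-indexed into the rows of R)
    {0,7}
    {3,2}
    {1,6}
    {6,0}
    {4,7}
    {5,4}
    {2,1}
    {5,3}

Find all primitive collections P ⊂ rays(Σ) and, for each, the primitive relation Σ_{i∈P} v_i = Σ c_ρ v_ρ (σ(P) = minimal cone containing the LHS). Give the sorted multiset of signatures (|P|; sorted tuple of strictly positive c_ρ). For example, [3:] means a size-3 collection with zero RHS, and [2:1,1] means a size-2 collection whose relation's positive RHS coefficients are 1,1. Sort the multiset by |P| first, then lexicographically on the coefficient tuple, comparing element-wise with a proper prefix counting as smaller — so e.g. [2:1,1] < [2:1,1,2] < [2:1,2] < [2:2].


20 minimal non-faces of Δ(Σ) (on 8 rays):

  • {0,2}:  v_{0} + v_{2} = 0  ⟹  sig = [2:]
  • {1,5}:  v_{1} + v_{5} = 0  ⟹  sig = [2:]
  • {3,6}:  v_{3} + v_{6} = 0  ⟹  sig = [2:]
  • {0,1}:  v_{0} + v_{1} = v_{6}  ⟹  sig = [2:1]
  • {0,3}:  v_{0} + v_{3} = v_{5}  ⟹  sig = [2:1]
  • {0,4}:  v_{0} + v_{4} = v_{7}  ⟹  sig = [2:1]
  • {0,5}:  v_{0} + v_{5} = v_{4}  ⟹  sig = [2:1]
  • {1,3}:  v_{1} + v_{3} = v_{2}  ⟹  sig = [2:1]
  • {1,4}:  v_{1} + v_{4} = v_{0}  ⟹  sig = [2:1]
  • {2,4}:  v_{2} + v_{4} = v_{5}  ⟹  sig = [2:1]
  • {2,5}:  v_{2} + v_{5} = v_{3}  ⟹  sig = [2:1]
  • {2,6}:  v_{2} + v_{6} = v_{1}  ⟹  sig = [2:1]
  • {2,7}:  v_{2} + v_{7} = v_{4}  ⟹  sig = [2:1]
  • {5,6}:  v_{5} + v_{6} = v_{0}  ⟹  sig = [2:1]
  • {3,7}:  v_{3} + v_{7} = v_{4} + v_{5}  ⟹  sig = [2:1,1]
  • {1,7}:  v_{1} + v_{7} = 2·v_{0}  ⟹  sig = [2:2]
  • {3,4}:  v_{3} + v_{4} = 2·v_{5}  ⟹  sig = [2:2]
  • {4,6}:  v_{4} + v_{6} = 2·v_{0}  ⟹  sig = [2:2]
  • {5,7}:  v_{5} + v_{7} = 2·v_{4}  ⟹  sig = [2:2]
  • {6,7}:  v_{6} + v_{7} = 3·v_{0}  ⟹  sig = [2:3]

Signatures (|P|; sorted positive RHS coefficients), sorted:
    [2:]
    [2:]
    [2:]
    [2:1]
    [2:1]
    [2:1]
    [2:1]
    [2:1]
    [2:1]
    [2:1]
    [2:1]
    [2:1]
    [2:1]
    [2:1]
    [2:1,1]
    [2:2]
    [2:2]
    [2:2]
    [2:2]
    [2:3]


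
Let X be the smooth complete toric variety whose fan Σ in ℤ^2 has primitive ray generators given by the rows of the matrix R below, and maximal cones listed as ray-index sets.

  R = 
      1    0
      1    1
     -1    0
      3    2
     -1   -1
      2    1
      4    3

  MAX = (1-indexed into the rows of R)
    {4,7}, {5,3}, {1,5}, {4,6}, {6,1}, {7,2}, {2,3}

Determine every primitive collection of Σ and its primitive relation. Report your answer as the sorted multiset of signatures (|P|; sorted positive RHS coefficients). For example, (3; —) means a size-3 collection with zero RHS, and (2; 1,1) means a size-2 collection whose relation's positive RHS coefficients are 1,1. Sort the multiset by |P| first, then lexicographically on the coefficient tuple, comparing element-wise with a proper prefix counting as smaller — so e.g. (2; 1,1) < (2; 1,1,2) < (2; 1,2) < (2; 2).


14 minimal non-faces of Δ(Σ) (on 7 rays):

  • {1,3}:  v_{1} + v_{3} = 0 ; sig = (2; —)
  • {2,5}:  v_{2} + v_{5} = 0 ; sig = (2; —)
  • {1,2}:  v_{1} + v_{2} = v_{6} ; sig = (2; 1)
  • {2,4}:  v_{2} + v_{4} = v_{7} ; sig = (2; 1)
  • {2,6}:  v_{2} + v_{6} = v_{4} ; sig = (2; 1)
  • {3,6}:  v_{3} + v_{6} = v_{2} ; sig = (2; 1)
  • {4,5}:  v_{4} + v_{5} = v_{6} ; sig = (2; 1)
  • {5,6}:  v_{5} + v_{6} = v_{1} ; sig = (2; 1)
  • {5,7}:  v_{5} + v_{7} = v_{4} ; sig = (2; 1)
  • {1,7}:  v_{1} + v_{7} = v_{4} + v_{6} ; sig = (2; 1,1)
  • {1,4}:  v_{1} + v_{4} = 2·v_{6} ; sig = (2; 2)
  • {3,4}:  v_{3} + v_{4} = 2·v_{2} ; sig = (2; 2)
  • {6,7}:  v_{6} + v_{7} = 2·v_{4} ; sig = (2; 2)
  • {3,7}:  v_{3} + v_{7} = 3·v_{2} ; sig = (2; 3)

Sorted signature multiset PRS(X):
[(2; —), (2; —), (2; 1), (2; 1), (2; 1), (2; 1), (2; 1), (2; 1), (2; 1), (2; 1,1), (2; 2), (2; 2), (2; 2), (2; 3)]


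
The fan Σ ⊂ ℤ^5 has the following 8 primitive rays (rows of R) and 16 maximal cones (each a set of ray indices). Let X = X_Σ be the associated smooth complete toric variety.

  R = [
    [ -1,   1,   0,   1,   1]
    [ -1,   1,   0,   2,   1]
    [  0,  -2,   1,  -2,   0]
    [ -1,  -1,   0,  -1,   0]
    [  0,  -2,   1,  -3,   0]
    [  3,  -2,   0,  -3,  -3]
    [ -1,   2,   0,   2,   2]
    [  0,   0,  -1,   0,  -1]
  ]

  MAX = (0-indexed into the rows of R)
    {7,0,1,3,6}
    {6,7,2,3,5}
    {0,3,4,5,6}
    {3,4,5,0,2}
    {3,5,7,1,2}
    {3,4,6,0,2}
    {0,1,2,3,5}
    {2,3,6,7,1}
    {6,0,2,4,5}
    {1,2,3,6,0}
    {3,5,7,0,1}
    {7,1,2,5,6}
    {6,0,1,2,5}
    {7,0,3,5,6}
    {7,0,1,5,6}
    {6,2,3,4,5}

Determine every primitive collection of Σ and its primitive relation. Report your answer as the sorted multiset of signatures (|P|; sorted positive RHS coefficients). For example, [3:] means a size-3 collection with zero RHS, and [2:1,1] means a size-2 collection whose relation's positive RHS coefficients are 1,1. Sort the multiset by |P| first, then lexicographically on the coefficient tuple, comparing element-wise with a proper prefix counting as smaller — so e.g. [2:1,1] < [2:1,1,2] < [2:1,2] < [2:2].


The 5 primitive collections of Σ (r=8, n=5):

  • {1,4}:  v_{1} + v_{4} = v_{0} + v_{2}  ⟹  sig = [2:1,1]
  • {4,7}:  v_{4} + v_{7} = 2·v_{3} + v_{5} + v_{6}  ⟹  sig = [2:1,1,2]
  • {0,2,7}:  v_{0} + v_{2} + v_{7} = v_{3}  ⟹  sig = [3:1]
  • {1,3,5,6}:  v_{1} + v_{3} + v_{5} + v_{6} = 0  ⟹  sig = [4:]
  • {0,2,3,5,6}:  v_{0} + v_{2} + v_{3} + v_{5} + v_{6} = v_{4}  ⟹  sig = [5:1]

Hence PRS(X_Σ) =
    [2:1,1]
    [2:1,1,2]
    [3:1]
    [4:]
    [5:1]


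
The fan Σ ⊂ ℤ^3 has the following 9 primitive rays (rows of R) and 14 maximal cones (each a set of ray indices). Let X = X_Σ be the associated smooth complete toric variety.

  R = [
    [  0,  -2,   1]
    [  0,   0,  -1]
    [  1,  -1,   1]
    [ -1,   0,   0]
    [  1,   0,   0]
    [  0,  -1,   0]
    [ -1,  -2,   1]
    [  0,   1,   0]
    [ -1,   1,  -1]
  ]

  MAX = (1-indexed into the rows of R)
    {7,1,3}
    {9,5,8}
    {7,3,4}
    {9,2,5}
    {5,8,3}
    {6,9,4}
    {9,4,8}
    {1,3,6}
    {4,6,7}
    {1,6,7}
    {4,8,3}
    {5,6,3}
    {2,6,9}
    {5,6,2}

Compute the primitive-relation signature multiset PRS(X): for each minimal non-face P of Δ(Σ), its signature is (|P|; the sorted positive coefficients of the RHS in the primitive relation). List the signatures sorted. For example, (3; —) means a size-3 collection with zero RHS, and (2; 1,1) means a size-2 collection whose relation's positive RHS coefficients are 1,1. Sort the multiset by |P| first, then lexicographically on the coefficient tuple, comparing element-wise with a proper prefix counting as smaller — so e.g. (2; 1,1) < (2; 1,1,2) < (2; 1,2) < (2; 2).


The 18 primitive collections of Σ (r=9, n=3):

  {3,9}:  v_{3} + v_{9} = 0  →  sig = (2; —)
  {4,5}:  v_{4} + v_{5} = 0  →  sig = (2; —)
  {6,8}:  v_{6} + v_{8} = 0  →  sig = (2; —)
  {1,4}:  v_{1} + v_{4} = v_{7}  →  sig = (2; 1)
  {5,7}:  v_{5} + v_{7} = v_{1}  →  sig = (2; 1)
  {1,5}:  v_{1} + v_{5} = v_{3} + v_{6}  →  sig = (2; 1,1)
  {1,8}:  v_{1} + v_{8} = v_{3} + v_{4}  →  sig = (2; 1,1)
  {1,9}:  v_{1} + v_{9} = v_{4} + v_{6}  →  sig = (2; 1,1)
  {2,3}:  v_{2} + v_{3} = v_{5} + v_{6}  →  sig = (2; 1,1)
  {2,4}:  v_{2} + v_{4} = v_{6} + v_{9}  →  sig = (2; 1,1)
  {2,8}:  v_{2} + v_{8} = v_{5} + v_{9}  →  sig = (2; 1,1)
  {2,7}:  v_{2} + v_{7} = v_{4} + 2·v_{6}  →  sig = (2; 1,2)
  {7,8}:  v_{7} + v_{8} = v_{3} + 2·v_{4}  →  sig = (2; 1,2)
  {7,9}:  v_{7} + v_{9} = 2·v_{4} + v_{6}  →  sig = (2; 1,2)
  {1,2}:  v_{1} + v_{2} = 2·v_{6}  →  sig = (2; 2)
  {3,4,6}:  v_{3} + v_{4} + v_{6} = v_{1}  →  sig = (3; 1)
  {5,6,9}:  v_{5} + v_{6} + v_{9} = v_{2}  →  sig = (3; 1)
  {3,6,7}:  v_{3} + v_{6} + v_{7} = 2·v_{1}  →  sig = (3; 2)

Sorted signature multiset PRS(X):
    |P|=2: 15 collections, coeffs (), (), (), (1), (1), (1,1), (1,1), (1,1), (1,1), (1,1), (1,1), (1,2), (1,2), (1,2), (2)
    |P|=3: 3 collections, coeffs (1), (1), (2)


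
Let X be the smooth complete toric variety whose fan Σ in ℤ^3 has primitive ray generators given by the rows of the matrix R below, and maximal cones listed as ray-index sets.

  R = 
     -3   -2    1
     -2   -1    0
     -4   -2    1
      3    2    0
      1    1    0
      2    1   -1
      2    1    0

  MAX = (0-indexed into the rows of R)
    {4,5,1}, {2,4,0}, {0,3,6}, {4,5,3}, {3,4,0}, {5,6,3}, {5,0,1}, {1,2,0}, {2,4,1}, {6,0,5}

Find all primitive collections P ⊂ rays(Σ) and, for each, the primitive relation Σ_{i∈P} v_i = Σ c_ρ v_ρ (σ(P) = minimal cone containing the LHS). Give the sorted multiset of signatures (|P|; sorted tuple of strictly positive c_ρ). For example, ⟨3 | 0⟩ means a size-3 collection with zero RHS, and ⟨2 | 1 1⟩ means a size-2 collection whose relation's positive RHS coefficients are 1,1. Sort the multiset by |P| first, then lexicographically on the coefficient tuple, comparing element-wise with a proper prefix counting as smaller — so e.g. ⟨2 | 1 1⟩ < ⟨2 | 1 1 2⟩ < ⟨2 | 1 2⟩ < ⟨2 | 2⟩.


9 collections generate NE(X_Σ); each relation:

  P={1,6}:  v_{1} + v_{6} = 0  ⟹  sig = ⟨2 | 0⟩
  P={1,3}:  v_{1} + v_{3} = v_{4}  ⟹  sig = ⟨2 | 1⟩
  P={2,5}:  v_{2} + v_{5} = v_{1}  ⟹  sig = ⟨2 | 1⟩
  P={4,6}:  v_{4} + v_{6} = v_{3}  ⟹  sig = ⟨2 | 1⟩
  P={2,6}:  v_{2} + v_{6} = v_{0} + v_{4}  ⟹  sig = ⟨2 | 1 1⟩
  P={2,3}:  v_{2} + v_{3} = v_{0} + 2·v_{4}  ⟹  sig = ⟨2 | 1 2⟩
  P={0,4,5}:  v_{0} + v_{4} + v_{5} = 0  ⟹  sig = ⟨3 | 0⟩
  P={0,1,4}:  v_{0} + v_{1} + v_{4} = v_{2}  ⟹  sig = ⟨3 | 1⟩
  P={0,3,5}:  v_{0} + v_{3} + v_{5} = v_{6}  ⟹  sig = ⟨3 | 1⟩

Hence PRS(X_Σ) =
{ ⟨2 | 0⟩,  ⟨2 | 1⟩ ×3,  ⟨2 | 1 1⟩,  ⟨2 | 1 2⟩,  ⟨3 | 0⟩,  ⟨3 | 1⟩ ×2 }


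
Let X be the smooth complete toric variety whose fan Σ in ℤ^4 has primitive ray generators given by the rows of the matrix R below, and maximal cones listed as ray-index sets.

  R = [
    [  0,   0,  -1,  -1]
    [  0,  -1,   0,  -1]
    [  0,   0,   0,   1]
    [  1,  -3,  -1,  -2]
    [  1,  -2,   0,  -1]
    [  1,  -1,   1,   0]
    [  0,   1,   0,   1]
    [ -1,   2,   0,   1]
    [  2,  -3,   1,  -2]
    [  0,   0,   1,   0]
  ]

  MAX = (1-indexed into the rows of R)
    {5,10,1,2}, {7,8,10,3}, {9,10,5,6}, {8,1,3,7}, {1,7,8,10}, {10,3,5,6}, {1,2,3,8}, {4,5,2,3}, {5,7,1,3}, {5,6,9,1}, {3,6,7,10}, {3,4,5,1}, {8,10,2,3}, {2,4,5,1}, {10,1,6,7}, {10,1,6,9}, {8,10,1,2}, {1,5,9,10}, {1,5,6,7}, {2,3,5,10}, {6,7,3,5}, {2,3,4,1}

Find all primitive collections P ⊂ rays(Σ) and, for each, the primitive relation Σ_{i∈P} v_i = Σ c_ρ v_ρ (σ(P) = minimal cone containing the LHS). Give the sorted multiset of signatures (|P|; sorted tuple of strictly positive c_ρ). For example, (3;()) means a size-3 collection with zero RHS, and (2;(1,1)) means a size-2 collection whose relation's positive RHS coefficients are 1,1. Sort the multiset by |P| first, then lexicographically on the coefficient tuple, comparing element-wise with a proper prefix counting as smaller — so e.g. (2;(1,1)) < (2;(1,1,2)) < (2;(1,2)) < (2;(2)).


|primitive collections| = 18. Relations:

  {2,7}:  v_{2} + v_{7} = 0  ⟹  sig = (2;())
  {5,8}:  v_{5} + v_{8} = 0  ⟹  sig = (2;())
  {2,6}:  v_{2} + v_{6} = v_{5} + v_{10}  ⟹  sig = (2;(1,1))
  {3,9}:  v_{3} + v_{9} = v_{5} + v_{6}  ⟹  sig = (2;(1,1))
  {4,10}:  v_{4} + v_{10} = v_{2} + v_{5}  ⟹  sig = (2;(1,1))
  {6,8}:  v_{6} + v_{8} = v_{7} + v_{10}  ⟹  sig = (2;(1,1))
  {4,7}:  v_{4} + v_{7} = v_{1} + v_{3} + v_{5}  ⟹  sig = (2;(1,1,1))
  {4,8}:  v_{4} + v_{8} = v_{1} + v_{2} + v_{3}  ⟹  sig = (2;(1,1,1))
  {8,9}:  v_{8} + v_{9} = v_{1} + v_{6} + v_{10}  ⟹  sig = (2;(1,1,1))
  {4,9}:  v_{4} + v_{9} = v_{1} + 3·v_{5} + v_{10}  ⟹  sig = (2;(1,1,3))
  {7,9}:  v_{7} + v_{9} = v_{1} + 2·v_{6}  ⟹  sig = (2;(1,2))
  {2,9}:  v_{2} + v_{9} = v_{1} + 2·v_{5} + 2·v_{10}  ⟹  sig = (2;(1,2,2))
  {4,6}:  v_{4} + v_{6} = 2·v_{5}  ⟹  sig = (2;(2))
  {1,3,10}:  v_{1} + v_{3} + v_{10} = 0  ⟹  sig = (3;())
  {5,7,10}:  v_{5} + v_{7} + v_{10} = v_{6}  ⟹  sig = (3;(1))
  {1,3,6}:  v_{1} + v_{3} + v_{6} = v_{5} + v_{7}  ⟹  sig = (3;(1,1))
  {1,2,3,5}:  v_{1} + v_{2} + v_{3} + v_{5} = v_{4}  ⟹  sig = (4;(1))
  {1,5,6,10}:  v_{1} + v_{5} + v_{6} + v_{10} = v_{9}  ⟹  sig = (4;(1))

Hence PRS(X_Σ) =
[(2;()), (2;()), (2;(1,1)), (2;(1,1)), (2;(1,1)), (2;(1,1)), (2;(1,1,1)), (2;(1,1,1)), (2;(1,1,1)), (2;(1,1,3)), (2;(1,2)), (2;(1,2,2)), (2;(2)), (3;()), (3;(1)), (3;(1,1)), (4;(1)), (4;(1))]


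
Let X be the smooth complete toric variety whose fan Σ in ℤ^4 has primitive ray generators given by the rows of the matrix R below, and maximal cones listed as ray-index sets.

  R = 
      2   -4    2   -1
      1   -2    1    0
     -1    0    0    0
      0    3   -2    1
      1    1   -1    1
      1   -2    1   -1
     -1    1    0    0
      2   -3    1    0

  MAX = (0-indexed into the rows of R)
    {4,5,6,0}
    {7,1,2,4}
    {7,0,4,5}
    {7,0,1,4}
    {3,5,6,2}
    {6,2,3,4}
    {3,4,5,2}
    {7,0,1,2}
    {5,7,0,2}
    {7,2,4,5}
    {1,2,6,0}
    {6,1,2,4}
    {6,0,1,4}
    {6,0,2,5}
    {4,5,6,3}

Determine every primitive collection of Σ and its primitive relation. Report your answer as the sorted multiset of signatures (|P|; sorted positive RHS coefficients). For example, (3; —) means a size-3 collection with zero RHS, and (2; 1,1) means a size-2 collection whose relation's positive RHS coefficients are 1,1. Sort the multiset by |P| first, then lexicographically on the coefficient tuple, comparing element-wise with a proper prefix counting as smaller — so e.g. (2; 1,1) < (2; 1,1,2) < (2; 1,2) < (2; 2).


Minimal non-faces — 7 found among 8 rays, 15 max cones:

  P = {1,3}:  v_{1} + v_{3} = v_{4}  →  sig = (2; 1)
  P = {1,5}:  v_{1} + v_{5} = v_{0}  →  sig = (2; 1)
  P = {6,7}:  v_{6} + v_{7} = v_{1}  →  sig = (2; 1)
  P = {0,3}:  v_{0} + v_{3} = v_{4} + v_{5}  →  sig = (2; 1,1)
  P = {3,7}:  v_{3} + v_{7} = v_{2} + 2·v_{4} + v_{5}  →  sig = (2; 1,1,2)
  P = {0,2,4}:  v_{0} + v_{2} + v_{4} = v_{7}  →  sig = (3; 1)
  P = {2,4,5,6}:  v_{2} + v_{4} + v_{5} + v_{6} = 0  →  sig = (4; —)

Signatures (|P|; sorted positive RHS coefficients), sorted:
[(2; 1), (2; 1), (2; 1), (2; 1,1), (2; 1,1,2), (3; 1), (4; —)]


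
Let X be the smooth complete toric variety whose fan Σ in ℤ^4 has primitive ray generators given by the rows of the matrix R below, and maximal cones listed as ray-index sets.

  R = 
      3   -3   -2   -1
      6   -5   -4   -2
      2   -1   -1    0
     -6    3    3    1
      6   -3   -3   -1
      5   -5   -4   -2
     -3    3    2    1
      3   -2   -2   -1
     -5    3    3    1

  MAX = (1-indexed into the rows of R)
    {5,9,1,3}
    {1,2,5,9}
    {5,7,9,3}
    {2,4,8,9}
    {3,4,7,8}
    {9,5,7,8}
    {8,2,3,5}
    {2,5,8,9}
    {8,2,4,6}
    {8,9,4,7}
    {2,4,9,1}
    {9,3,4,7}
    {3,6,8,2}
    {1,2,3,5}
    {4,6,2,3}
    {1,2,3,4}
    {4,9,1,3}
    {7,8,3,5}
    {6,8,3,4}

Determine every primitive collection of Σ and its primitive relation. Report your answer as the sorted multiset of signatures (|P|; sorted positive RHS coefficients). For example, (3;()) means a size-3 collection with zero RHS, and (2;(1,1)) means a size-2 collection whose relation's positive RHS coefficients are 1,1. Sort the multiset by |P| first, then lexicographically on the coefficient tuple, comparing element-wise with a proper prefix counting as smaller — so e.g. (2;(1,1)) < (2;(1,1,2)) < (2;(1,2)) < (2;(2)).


|primitive collections| = 11. Relations:

  P = {1,7}:  v_{1} + v_{7} = 0  so sig = (2;())
  P = {4,5}:  v_{4} + v_{5} = 0  so sig = (2;())
  P = {1,8}:  v_{1} + v_{8} = v_{2}  so sig = (2;(1))
  P = {2,7}:  v_{2} + v_{7} = v_{8}  so sig = (2;(1))
  P = {6,9}:  v_{6} + v_{9} = v_{2} + v_{4}  so sig = (2;(1,1))
  P = {5,6}:  v_{5} + v_{6} = v_{2} + v_{3} + v_{8}  so sig = (2;(1,1,1))
  P = {1,6}:  v_{1} + v_{6} = 2·v_{2} + v_{3} + v_{4}  so sig = (2;(1,1,2))
  P = {6,7}:  v_{6} + v_{7} = v_{3} + v_{4} + 2·v_{8}  so sig = (2;(1,1,2))
  P = {3,8,9}:  v_{3} + v_{8} + v_{9} = 0  so sig = (3;())
  P = {2,3,9}:  v_{2} + v_{3} + v_{9} = v_{1}  so sig = (3;(1))
  P = {2,3,4,8}:  v_{2} + v_{3} + v_{4} + v_{8} = v_{6}  so sig = (4;(1))

Sorted signature multiset PRS(X):
{ (2;()) ×2,  (2;(1)) ×2,  (2;(1,1)),  (2;(1,1,1)),  (2;(1,1,2)) ×2,  (3;()),  (3;(1)),  (4;(1)) }


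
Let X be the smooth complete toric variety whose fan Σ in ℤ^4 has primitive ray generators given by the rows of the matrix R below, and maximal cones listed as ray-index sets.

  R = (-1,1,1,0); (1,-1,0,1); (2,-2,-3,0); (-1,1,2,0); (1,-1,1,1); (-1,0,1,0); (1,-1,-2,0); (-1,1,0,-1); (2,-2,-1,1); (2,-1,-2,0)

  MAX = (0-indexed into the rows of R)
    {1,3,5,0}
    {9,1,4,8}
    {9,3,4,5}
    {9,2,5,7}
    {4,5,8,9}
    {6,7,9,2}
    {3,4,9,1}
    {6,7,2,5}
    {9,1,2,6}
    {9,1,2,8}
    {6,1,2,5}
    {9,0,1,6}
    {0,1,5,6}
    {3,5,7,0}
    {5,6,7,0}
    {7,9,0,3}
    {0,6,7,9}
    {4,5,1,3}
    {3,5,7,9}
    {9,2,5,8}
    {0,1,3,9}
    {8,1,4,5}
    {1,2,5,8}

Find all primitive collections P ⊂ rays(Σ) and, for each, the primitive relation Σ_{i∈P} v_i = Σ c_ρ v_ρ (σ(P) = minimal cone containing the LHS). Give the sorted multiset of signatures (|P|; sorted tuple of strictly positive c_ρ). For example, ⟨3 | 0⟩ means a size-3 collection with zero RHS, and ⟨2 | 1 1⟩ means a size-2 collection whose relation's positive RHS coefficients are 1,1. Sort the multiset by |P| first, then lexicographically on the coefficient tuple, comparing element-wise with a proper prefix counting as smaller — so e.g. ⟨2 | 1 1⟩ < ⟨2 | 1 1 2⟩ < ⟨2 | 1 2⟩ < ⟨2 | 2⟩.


Primitive collections (15):

  {1,7}:  v_{1} + v_{7} = 0  so sig = ⟨2 | 0⟩
  {3,6}:  v_{3} + v_{6} = 0  so sig = ⟨2 | 0⟩
  {0,2}:  v_{0} + v_{2} = v_{6}  so sig = ⟨2 | 1⟩
  {0,8}:  v_{0} + v_{8} = v_{1}  so sig = ⟨2 | 1⟩
  {3,8}:  v_{3} + v_{8} = v_{4}  so sig = ⟨2 | 1⟩
  {4,6}:  v_{4} + v_{6} = v_{8}  so sig = ⟨2 | 1⟩
  {0,4}:  v_{0} + v_{4} = v_{1} + v_{3}  so sig = ⟨2 | 1 1⟩
  {2,3}:  v_{2} + v_{3} = v_{5} + v_{9}  so sig = ⟨2 | 1 1⟩
  {6,8}:  v_{6} + v_{8} = v_{1} + v_{2}  so sig = ⟨2 | 1 1⟩
  {7,8}:  v_{7} + v_{8} = v_{5} + v_{9}  so sig = ⟨2 | 1 1⟩
  {2,4}:  v_{2} + v_{4} = v_{5} + v_{8} + v_{9}  so sig = ⟨2 | 1 1 1⟩
  {4,7}:  v_{4} + v_{7} = v_{3} + v_{5} + v_{9}  so sig = ⟨2 | 1 1 1⟩
  {0,5,9}:  v_{0} + v_{5} + v_{9} = 0  so sig = ⟨3 | 0⟩
  {1,5,9}:  v_{1} + v_{5} + v_{9} = v_{8}  so sig = ⟨3 | 1⟩
  {5,6,9}:  v_{5} + v_{6} + v_{9} = v_{2}  so sig = ⟨3 | 1⟩

Sorted signature multiset PRS(X):
    ⟨2 | 0⟩
    ⟨2 | 0⟩
    ⟨2 | 1⟩
    ⟨2 | 1⟩
    ⟨2 | 1⟩
    ⟨2 | 1⟩
    ⟨2 | 1 1⟩
    ⟨2 | 1 1⟩
    ⟨2 | 1 1⟩
    ⟨2 | 1 1⟩
    ⟨2 | 1 1 1⟩
    ⟨2 | 1 1 1⟩
    ⟨3 | 0⟩
    ⟨3 | 1⟩
    ⟨3 | 1⟩


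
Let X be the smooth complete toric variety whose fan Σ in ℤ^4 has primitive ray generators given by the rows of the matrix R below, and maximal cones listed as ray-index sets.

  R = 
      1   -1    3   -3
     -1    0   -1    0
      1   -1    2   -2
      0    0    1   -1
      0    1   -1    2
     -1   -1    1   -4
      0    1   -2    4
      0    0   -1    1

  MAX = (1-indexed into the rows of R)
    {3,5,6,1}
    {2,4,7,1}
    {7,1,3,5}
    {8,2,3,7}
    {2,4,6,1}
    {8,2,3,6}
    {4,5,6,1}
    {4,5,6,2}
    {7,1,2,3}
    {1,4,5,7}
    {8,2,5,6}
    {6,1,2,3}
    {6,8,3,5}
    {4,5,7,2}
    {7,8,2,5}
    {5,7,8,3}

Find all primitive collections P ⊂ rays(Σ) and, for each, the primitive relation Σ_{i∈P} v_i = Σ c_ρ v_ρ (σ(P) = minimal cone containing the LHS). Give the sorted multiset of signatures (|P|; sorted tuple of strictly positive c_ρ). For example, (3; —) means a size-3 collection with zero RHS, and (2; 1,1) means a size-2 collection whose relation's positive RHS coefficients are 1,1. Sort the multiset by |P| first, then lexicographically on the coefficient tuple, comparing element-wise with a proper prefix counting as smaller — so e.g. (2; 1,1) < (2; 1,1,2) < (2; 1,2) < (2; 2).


Δ(Σ) — 8 vertices, 6 min non-faces:

  P={4,8}:  v_{4} + v_{8} = 0  →  sig = (2; —)
  P={1,8}:  v_{1} + v_{8} = v_{3}  →  sig = (2; 1)
  P={3,4}:  v_{3} + v_{4} = v_{1}  →  sig = (2; 1)
  P={6,7}:  v_{6} + v_{7} = v_{2}  →  sig = (2; 1)
  P={2,3,5}:  v_{2} + v_{3} + v_{5} = 0  →  sig = (3; —)
  P={1,2,5}:  v_{1} + v_{2} + v_{5} = v_{4}  →  sig = (3; 1)

so the primitive-relation signature multiset is
    |P|=2: 4 collections, coeffs (), (1), (1), (1)
    |P|=3: 2 collections, coeffs (), (1)
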